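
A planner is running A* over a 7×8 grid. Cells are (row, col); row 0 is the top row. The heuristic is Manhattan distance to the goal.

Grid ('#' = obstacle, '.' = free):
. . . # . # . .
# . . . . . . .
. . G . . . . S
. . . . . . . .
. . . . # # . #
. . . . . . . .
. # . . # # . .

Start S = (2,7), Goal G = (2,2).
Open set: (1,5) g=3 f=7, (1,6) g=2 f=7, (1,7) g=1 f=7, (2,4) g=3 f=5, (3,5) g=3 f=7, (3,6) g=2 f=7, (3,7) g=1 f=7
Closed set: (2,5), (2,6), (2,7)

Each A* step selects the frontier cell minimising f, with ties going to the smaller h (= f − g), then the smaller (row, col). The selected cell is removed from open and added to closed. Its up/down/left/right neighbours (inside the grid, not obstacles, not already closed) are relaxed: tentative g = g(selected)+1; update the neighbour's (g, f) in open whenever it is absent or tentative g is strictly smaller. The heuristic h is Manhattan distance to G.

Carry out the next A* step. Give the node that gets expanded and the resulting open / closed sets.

expanded=(2,4); open=[(1,4) g=4 f=7, (1,5) g=3 f=7, (1,6) g=2 f=7, (1,7) g=1 f=7, (2,3) g=4 f=5, (3,4) g=4 f=7, (3,5) g=3 f=7, (3,6) g=2 f=7, (3,7) g=1 f=7]; closed=[(2,4), (2,5), (2,6), (2,7)]

step 1: expand (2,4) (f=5, h=2) → closed; open now [(1,4) g=4 f=7, (1,5) g=3 f=7, (1,6) g=2 f=7, (1,7) g=1 f=7, (2,3) g=4 f=5, (3,4) g=4 f=7, (3,5) g=3 f=7, (3,6) g=2 f=7, (3,7) g=1 f=7]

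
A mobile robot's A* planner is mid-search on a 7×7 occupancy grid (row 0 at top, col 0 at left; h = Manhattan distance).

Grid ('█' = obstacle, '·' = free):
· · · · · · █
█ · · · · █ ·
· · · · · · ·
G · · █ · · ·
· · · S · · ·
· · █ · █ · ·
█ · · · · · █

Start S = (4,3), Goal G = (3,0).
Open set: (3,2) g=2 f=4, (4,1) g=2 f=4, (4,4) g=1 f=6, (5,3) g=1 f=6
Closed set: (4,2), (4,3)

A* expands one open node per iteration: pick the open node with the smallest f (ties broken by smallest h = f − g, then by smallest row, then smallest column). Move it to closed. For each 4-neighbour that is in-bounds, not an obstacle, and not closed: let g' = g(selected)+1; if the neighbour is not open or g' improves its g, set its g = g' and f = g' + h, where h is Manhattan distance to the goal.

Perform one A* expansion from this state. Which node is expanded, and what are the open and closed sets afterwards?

step 1: expand (3,2) (f=4, h=2) → closed; open now [(2,2) g=3 f=6, (3,1) g=3 f=4, (4,1) g=2 f=4, (4,4) g=1 f=6, (5,3) g=1 f=6]

expanded=(3,2); open=[(2,2) g=3 f=6, (3,1) g=3 f=4, (4,1) g=2 f=4, (4,4) g=1 f=6, (5,3) g=1 f=6]; closed=[(3,2), (4,2), (4,3)]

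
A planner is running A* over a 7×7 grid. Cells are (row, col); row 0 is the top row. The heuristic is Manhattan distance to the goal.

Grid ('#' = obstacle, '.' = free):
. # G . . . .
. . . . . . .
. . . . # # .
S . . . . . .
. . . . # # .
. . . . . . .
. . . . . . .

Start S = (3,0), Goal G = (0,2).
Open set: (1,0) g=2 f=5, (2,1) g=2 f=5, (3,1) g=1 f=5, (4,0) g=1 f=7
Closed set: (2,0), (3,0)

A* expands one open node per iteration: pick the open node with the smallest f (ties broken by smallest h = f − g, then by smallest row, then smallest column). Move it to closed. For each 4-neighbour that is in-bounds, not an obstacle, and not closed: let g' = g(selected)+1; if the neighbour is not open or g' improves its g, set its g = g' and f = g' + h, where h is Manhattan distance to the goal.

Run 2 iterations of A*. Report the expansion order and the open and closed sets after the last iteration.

order=[(1,0) → (0,0)]; open=[(1,1) g=3 f=5, (2,1) g=2 f=5, (3,1) g=1 f=5, (4,0) g=1 f=7]; closed=[(0,0), (1,0), (2,0), (3,0)]

step 1: expand (1,0) (f=5, h=3) → closed; open now [(0,0) g=3 f=5, (1,1) g=3 f=5, (2,1) g=2 f=5, (3,1) g=1 f=5, (4,0) g=1 f=7]
step 2: expand (0,0) (f=5, h=2) → closed; open now [(1,1) g=3 f=5, (2,1) g=2 f=5, (3,1) g=1 f=5, (4,0) g=1 f=7]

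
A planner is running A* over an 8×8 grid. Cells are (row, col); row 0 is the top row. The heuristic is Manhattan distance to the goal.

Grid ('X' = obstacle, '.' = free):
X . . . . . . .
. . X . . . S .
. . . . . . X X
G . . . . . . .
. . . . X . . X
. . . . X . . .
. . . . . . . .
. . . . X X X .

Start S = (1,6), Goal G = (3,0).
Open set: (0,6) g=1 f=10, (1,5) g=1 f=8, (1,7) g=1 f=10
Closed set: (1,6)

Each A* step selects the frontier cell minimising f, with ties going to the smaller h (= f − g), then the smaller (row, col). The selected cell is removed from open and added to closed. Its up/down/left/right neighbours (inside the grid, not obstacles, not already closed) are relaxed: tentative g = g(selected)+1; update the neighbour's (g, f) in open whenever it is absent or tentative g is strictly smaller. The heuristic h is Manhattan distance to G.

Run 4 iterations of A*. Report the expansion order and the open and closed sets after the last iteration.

order=[(1,5) → (1,4) → (1,3) → (2,3)]; open=[(0,3) g=4 f=10, (0,4) g=3 f=10, (0,5) g=2 f=10, (0,6) g=1 f=10, (1,7) g=1 f=10, (2,2) g=5 f=8, (2,4) g=3 f=8, (2,5) g=2 f=8, (3,3) g=5 f=8]; closed=[(1,3), (1,4), (1,5), (1,6), (2,3)]

step 1: expand (1,5) (f=8, h=7) → closed; open now [(0,5) g=2 f=10, (0,6) g=1 f=10, (1,4) g=2 f=8, (1,7) g=1 f=10, (2,5) g=2 f=8]
step 2: expand (1,4) (f=8, h=6) → closed; open now [(0,4) g=3 f=10, (0,5) g=2 f=10, (0,6) g=1 f=10, (1,3) g=3 f=8, (1,7) g=1 f=10, (2,4) g=3 f=8, (2,5) g=2 f=8]
step 3: expand (1,3) (f=8, h=5) → closed; open now [(0,3) g=4 f=10, (0,4) g=3 f=10, (0,5) g=2 f=10, (0,6) g=1 f=10, (1,7) g=1 f=10, (2,3) g=4 f=8, (2,4) g=3 f=8, (2,5) g=2 f=8]
step 4: expand (2,3) (f=8, h=4) → closed; open now [(0,3) g=4 f=10, (0,4) g=3 f=10, (0,5) g=2 f=10, (0,6) g=1 f=10, (1,7) g=1 f=10, (2,2) g=5 f=8, (2,4) g=3 f=8, (2,5) g=2 f=8, (3,3) g=5 f=8]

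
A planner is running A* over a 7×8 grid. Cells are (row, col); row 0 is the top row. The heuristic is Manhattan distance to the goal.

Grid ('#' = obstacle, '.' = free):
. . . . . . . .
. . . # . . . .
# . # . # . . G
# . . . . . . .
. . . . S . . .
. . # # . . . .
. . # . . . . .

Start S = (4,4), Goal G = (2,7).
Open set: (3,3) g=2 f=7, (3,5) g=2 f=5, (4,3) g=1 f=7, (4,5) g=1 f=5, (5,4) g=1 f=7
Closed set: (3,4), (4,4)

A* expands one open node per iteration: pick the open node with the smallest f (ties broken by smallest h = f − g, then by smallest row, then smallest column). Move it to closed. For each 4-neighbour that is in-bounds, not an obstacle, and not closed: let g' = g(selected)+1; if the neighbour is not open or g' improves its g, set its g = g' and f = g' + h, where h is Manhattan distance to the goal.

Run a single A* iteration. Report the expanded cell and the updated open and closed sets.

expanded=(3,5); open=[(2,5) g=3 f=5, (3,3) g=2 f=7, (3,6) g=3 f=5, (4,3) g=1 f=7, (4,5) g=1 f=5, (5,4) g=1 f=7]; closed=[(3,4), (3,5), (4,4)]

step 1: expand (3,5) (f=5, h=3) → closed; open now [(2,5) g=3 f=5, (3,3) g=2 f=7, (3,6) g=3 f=5, (4,3) g=1 f=7, (4,5) g=1 f=5, (5,4) g=1 f=7]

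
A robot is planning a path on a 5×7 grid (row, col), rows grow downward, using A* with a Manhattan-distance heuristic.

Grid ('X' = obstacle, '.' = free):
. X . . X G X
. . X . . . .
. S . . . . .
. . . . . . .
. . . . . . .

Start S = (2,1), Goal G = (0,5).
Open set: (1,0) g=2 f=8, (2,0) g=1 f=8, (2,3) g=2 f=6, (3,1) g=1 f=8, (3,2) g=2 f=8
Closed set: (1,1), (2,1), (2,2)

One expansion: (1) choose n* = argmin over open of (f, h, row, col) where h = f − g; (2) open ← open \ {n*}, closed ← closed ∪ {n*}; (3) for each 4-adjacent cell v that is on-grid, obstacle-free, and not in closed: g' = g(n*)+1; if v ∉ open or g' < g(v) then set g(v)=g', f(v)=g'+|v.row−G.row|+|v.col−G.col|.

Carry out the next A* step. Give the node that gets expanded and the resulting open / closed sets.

expanded=(2,3); open=[(1,0) g=2 f=8, (1,3) g=3 f=6, (2,0) g=1 f=8, (2,4) g=3 f=6, (3,1) g=1 f=8, (3,2) g=2 f=8, (3,3) g=3 f=8]; closed=[(1,1), (2,1), (2,2), (2,3)]

step 1: expand (2,3) (f=6, h=4) → closed; open now [(1,0) g=2 f=8, (1,3) g=3 f=6, (2,0) g=1 f=8, (2,4) g=3 f=6, (3,1) g=1 f=8, (3,2) g=2 f=8, (3,3) g=3 f=8]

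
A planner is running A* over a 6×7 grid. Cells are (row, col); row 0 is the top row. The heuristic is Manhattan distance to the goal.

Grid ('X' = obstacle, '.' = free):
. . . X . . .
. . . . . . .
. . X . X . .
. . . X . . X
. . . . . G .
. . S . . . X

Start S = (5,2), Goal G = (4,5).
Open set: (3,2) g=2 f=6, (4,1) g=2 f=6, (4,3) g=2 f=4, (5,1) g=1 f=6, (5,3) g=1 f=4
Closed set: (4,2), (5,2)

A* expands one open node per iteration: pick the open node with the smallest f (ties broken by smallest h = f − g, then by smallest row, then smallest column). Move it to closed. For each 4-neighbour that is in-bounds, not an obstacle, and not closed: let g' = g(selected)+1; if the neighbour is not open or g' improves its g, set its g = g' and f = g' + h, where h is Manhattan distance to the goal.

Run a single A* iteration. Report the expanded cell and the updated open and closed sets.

expanded=(4,3); open=[(3,2) g=2 f=6, (4,1) g=2 f=6, (4,4) g=3 f=4, (5,1) g=1 f=6, (5,3) g=1 f=4]; closed=[(4,2), (4,3), (5,2)]

step 1: expand (4,3) (f=4, h=2) → closed; open now [(3,2) g=2 f=6, (4,1) g=2 f=6, (4,4) g=3 f=4, (5,1) g=1 f=6, (5,3) g=1 f=4]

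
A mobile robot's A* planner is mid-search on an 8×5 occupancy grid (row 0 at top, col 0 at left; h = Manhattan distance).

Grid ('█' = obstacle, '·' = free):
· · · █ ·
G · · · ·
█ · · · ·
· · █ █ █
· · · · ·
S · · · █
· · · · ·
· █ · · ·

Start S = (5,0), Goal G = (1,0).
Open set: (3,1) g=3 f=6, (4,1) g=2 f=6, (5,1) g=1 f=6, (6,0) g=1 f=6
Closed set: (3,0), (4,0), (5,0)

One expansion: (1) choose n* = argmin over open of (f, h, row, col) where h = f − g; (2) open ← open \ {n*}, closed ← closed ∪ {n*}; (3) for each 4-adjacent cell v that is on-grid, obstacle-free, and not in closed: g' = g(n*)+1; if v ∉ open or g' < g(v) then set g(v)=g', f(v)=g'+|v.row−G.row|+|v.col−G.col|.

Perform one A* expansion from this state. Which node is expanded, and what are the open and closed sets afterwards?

expanded=(3,1); open=[(2,1) g=4 f=6, (4,1) g=2 f=6, (5,1) g=1 f=6, (6,0) g=1 f=6]; closed=[(3,0), (3,1), (4,0), (5,0)]

step 1: expand (3,1) (f=6, h=3) → closed; open now [(2,1) g=4 f=6, (4,1) g=2 f=6, (5,1) g=1 f=6, (6,0) g=1 f=6]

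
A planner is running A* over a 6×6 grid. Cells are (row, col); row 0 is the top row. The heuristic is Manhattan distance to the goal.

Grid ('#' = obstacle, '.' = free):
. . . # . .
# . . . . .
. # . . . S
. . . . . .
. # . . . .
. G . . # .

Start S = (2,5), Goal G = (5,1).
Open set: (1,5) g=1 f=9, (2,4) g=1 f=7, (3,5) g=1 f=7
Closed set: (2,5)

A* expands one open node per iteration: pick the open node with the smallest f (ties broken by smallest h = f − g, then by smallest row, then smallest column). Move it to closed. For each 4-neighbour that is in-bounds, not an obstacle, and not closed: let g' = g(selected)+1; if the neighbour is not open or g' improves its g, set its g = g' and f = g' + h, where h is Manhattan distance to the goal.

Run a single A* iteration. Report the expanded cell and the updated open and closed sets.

step 1: expand (2,4) (f=7, h=6) → closed; open now [(1,4) g=2 f=9, (1,5) g=1 f=9, (2,3) g=2 f=7, (3,4) g=2 f=7, (3,5) g=1 f=7]

expanded=(2,4); open=[(1,4) g=2 f=9, (1,5) g=1 f=9, (2,3) g=2 f=7, (3,4) g=2 f=7, (3,5) g=1 f=7]; closed=[(2,4), (2,5)]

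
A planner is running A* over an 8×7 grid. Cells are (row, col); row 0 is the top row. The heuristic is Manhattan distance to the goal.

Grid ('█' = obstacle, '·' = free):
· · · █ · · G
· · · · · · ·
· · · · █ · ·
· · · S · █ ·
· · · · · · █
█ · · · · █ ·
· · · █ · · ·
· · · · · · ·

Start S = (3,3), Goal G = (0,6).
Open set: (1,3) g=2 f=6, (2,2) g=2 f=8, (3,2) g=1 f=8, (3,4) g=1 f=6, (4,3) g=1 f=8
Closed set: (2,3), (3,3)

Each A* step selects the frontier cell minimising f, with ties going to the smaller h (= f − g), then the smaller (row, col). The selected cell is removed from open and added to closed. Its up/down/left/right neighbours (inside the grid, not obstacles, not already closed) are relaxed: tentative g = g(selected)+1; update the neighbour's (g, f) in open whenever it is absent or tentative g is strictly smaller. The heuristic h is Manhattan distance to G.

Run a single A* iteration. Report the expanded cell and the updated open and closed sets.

expanded=(1,3); open=[(1,2) g=3 f=8, (1,4) g=3 f=6, (2,2) g=2 f=8, (3,2) g=1 f=8, (3,4) g=1 f=6, (4,3) g=1 f=8]; closed=[(1,3), (2,3), (3,3)]

step 1: expand (1,3) (f=6, h=4) → closed; open now [(1,2) g=3 f=8, (1,4) g=3 f=6, (2,2) g=2 f=8, (3,2) g=1 f=8, (3,4) g=1 f=6, (4,3) g=1 f=8]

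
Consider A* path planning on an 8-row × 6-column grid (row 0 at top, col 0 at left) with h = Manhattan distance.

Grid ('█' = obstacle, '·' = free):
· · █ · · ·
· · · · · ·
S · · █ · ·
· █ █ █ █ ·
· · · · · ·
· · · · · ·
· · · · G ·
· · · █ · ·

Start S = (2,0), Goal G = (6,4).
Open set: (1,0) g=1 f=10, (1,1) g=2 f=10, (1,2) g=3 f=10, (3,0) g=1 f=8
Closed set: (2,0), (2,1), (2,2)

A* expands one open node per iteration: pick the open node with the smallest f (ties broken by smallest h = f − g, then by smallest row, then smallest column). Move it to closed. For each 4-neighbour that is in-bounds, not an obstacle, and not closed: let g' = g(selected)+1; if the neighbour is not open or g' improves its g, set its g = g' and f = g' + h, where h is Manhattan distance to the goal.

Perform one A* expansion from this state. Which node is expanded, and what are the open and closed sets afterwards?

expanded=(3,0); open=[(1,0) g=1 f=10, (1,1) g=2 f=10, (1,2) g=3 f=10, (4,0) g=2 f=8]; closed=[(2,0), (2,1), (2,2), (3,0)]

step 1: expand (3,0) (f=8, h=7) → closed; open now [(1,0) g=1 f=10, (1,1) g=2 f=10, (1,2) g=3 f=10, (4,0) g=2 f=8]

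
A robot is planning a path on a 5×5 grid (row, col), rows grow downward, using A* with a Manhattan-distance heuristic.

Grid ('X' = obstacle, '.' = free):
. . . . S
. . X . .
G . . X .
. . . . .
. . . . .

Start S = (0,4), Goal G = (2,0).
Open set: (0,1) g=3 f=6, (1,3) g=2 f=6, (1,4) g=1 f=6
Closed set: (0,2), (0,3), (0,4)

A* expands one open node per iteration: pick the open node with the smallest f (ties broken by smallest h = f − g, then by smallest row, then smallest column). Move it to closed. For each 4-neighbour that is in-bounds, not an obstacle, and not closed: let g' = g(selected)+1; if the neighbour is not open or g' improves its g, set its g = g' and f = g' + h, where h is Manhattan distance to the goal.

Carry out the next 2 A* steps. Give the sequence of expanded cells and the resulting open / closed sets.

step 1: expand (0,1) (f=6, h=3) → closed; open now [(0,0) g=4 f=6, (1,1) g=4 f=6, (1,3) g=2 f=6, (1,4) g=1 f=6]
step 2: expand (0,0) (f=6, h=2) → closed; open now [(1,0) g=5 f=6, (1,1) g=4 f=6, (1,3) g=2 f=6, (1,4) g=1 f=6]

order=[(0,1) → (0,0)]; open=[(1,0) g=5 f=6, (1,1) g=4 f=6, (1,3) g=2 f=6, (1,4) g=1 f=6]; closed=[(0,0), (0,1), (0,2), (0,3), (0,4)]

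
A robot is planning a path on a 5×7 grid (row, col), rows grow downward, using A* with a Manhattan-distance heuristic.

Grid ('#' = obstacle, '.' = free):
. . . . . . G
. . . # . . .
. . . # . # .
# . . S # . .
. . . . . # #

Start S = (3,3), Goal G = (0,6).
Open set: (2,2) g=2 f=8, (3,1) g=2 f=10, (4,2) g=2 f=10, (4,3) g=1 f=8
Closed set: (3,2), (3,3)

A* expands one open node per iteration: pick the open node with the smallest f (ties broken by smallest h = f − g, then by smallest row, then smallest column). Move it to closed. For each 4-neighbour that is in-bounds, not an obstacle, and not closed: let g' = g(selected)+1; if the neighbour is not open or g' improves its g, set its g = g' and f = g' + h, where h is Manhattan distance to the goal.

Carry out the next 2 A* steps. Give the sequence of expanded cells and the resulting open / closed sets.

order=[(2,2) → (1,2)]; open=[(0,2) g=4 f=8, (1,1) g=4 f=10, (2,1) g=3 f=10, (3,1) g=2 f=10, (4,2) g=2 f=10, (4,3) g=1 f=8]; closed=[(1,2), (2,2), (3,2), (3,3)]

step 1: expand (2,2) (f=8, h=6) → closed; open now [(1,2) g=3 f=8, (2,1) g=3 f=10, (3,1) g=2 f=10, (4,2) g=2 f=10, (4,3) g=1 f=8]
step 2: expand (1,2) (f=8, h=5) → closed; open now [(0,2) g=4 f=8, (1,1) g=4 f=10, (2,1) g=3 f=10, (3,1) g=2 f=10, (4,2) g=2 f=10, (4,3) g=1 f=8]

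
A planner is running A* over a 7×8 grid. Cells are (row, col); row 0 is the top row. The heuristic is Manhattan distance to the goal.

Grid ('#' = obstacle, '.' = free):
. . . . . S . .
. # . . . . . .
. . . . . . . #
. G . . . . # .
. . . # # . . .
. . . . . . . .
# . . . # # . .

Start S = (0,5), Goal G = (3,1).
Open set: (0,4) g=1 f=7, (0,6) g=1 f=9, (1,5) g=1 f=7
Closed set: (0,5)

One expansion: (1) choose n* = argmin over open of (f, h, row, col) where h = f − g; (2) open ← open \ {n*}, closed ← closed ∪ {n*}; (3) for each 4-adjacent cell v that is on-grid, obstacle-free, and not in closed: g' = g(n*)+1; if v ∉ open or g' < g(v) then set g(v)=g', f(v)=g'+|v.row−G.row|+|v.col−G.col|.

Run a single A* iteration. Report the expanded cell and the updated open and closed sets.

step 1: expand (0,4) (f=7, h=6) → closed; open now [(0,3) g=2 f=7, (0,6) g=1 f=9, (1,4) g=2 f=7, (1,5) g=1 f=7]

expanded=(0,4); open=[(0,3) g=2 f=7, (0,6) g=1 f=9, (1,4) g=2 f=7, (1,5) g=1 f=7]; closed=[(0,4), (0,5)]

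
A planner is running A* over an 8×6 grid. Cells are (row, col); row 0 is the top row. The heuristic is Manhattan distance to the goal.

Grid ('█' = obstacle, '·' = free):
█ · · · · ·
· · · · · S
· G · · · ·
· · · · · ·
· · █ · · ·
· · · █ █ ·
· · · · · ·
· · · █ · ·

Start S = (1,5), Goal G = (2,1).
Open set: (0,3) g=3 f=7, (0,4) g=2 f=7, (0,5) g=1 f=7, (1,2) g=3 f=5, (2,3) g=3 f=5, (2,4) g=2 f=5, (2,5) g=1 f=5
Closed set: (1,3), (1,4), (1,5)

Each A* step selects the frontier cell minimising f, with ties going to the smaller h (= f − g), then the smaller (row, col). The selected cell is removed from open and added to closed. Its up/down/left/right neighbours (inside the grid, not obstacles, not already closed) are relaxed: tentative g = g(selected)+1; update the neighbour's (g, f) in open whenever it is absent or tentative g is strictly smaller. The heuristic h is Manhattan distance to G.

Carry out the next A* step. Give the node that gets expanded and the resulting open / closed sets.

step 1: expand (1,2) (f=5, h=2) → closed; open now [(0,2) g=4 f=7, (0,3) g=3 f=7, (0,4) g=2 f=7, (0,5) g=1 f=7, (1,1) g=4 f=5, (2,2) g=4 f=5, (2,3) g=3 f=5, (2,4) g=2 f=5, (2,5) g=1 f=5]

expanded=(1,2); open=[(0,2) g=4 f=7, (0,3) g=3 f=7, (0,4) g=2 f=7, (0,5) g=1 f=7, (1,1) g=4 f=5, (2,2) g=4 f=5, (2,3) g=3 f=5, (2,4) g=2 f=5, (2,5) g=1 f=5]; closed=[(1,2), (1,3), (1,4), (1,5)]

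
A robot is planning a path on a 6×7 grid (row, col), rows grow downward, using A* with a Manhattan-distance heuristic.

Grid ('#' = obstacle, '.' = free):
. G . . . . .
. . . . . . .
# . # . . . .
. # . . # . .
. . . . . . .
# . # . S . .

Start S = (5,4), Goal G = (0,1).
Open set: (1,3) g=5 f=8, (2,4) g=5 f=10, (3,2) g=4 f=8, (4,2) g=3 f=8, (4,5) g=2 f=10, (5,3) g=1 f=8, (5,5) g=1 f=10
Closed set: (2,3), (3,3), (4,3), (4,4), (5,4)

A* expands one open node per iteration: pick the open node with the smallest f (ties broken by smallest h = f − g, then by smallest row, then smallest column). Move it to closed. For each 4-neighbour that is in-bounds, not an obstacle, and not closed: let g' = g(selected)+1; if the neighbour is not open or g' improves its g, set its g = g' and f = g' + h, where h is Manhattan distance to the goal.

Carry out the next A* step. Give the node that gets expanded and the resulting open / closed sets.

step 1: expand (1,3) (f=8, h=3) → closed; open now [(0,3) g=6 f=8, (1,2) g=6 f=8, (1,4) g=6 f=10, (2,4) g=5 f=10, (3,2) g=4 f=8, (4,2) g=3 f=8, (4,5) g=2 f=10, (5,3) g=1 f=8, (5,5) g=1 f=10]

expanded=(1,3); open=[(0,3) g=6 f=8, (1,2) g=6 f=8, (1,4) g=6 f=10, (2,4) g=5 f=10, (3,2) g=4 f=8, (4,2) g=3 f=8, (4,5) g=2 f=10, (5,3) g=1 f=8, (5,5) g=1 f=10]; closed=[(1,3), (2,3), (3,3), (4,3), (4,4), (5,4)]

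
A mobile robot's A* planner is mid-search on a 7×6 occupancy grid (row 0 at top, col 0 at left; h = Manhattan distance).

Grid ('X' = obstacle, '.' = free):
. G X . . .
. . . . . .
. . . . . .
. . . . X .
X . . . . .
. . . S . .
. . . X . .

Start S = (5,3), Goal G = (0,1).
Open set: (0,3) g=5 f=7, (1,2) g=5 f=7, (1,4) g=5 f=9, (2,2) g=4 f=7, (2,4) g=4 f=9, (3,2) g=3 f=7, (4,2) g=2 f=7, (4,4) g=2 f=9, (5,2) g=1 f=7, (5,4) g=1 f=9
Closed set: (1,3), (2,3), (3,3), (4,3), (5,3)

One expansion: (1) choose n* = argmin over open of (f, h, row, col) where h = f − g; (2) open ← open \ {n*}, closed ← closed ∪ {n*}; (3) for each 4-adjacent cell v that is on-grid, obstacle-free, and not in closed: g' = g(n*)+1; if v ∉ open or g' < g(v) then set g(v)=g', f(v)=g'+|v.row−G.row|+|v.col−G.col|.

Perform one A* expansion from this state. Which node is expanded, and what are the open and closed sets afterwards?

expanded=(0,3); open=[(0,4) g=6 f=9, (1,2) g=5 f=7, (1,4) g=5 f=9, (2,2) g=4 f=7, (2,4) g=4 f=9, (3,2) g=3 f=7, (4,2) g=2 f=7, (4,4) g=2 f=9, (5,2) g=1 f=7, (5,4) g=1 f=9]; closed=[(0,3), (1,3), (2,3), (3,3), (4,3), (5,3)]

step 1: expand (0,3) (f=7, h=2) → closed; open now [(0,4) g=6 f=9, (1,2) g=5 f=7, (1,4) g=5 f=9, (2,2) g=4 f=7, (2,4) g=4 f=9, (3,2) g=3 f=7, (4,2) g=2 f=7, (4,4) g=2 f=9, (5,2) g=1 f=7, (5,4) g=1 f=9]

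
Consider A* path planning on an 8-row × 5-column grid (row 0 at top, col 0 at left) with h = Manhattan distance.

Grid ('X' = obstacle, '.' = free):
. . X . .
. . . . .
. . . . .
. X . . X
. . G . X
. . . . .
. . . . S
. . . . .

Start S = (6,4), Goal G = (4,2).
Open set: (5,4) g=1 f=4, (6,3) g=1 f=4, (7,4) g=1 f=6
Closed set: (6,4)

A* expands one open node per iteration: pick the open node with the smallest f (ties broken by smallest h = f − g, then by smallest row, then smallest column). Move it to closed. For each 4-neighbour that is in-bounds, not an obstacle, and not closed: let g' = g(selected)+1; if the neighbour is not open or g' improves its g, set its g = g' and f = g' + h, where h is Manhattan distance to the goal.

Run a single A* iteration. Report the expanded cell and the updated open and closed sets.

expanded=(5,4); open=[(5,3) g=2 f=4, (6,3) g=1 f=4, (7,4) g=1 f=6]; closed=[(5,4), (6,4)]

step 1: expand (5,4) (f=4, h=3) → closed; open now [(5,3) g=2 f=4, (6,3) g=1 f=4, (7,4) g=1 f=6]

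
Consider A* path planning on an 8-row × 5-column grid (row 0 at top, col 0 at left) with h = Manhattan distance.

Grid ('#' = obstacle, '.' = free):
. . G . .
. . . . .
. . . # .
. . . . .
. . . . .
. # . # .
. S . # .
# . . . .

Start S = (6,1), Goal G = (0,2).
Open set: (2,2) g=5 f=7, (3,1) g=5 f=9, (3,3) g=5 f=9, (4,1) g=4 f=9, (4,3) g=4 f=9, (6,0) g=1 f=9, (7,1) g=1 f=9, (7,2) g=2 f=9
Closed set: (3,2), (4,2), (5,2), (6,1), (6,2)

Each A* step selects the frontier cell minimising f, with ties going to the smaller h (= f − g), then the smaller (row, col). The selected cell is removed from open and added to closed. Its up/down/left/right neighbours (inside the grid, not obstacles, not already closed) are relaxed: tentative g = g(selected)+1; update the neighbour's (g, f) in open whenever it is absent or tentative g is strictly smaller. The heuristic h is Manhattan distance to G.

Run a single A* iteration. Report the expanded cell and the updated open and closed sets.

expanded=(2,2); open=[(1,2) g=6 f=7, (2,1) g=6 f=9, (3,1) g=5 f=9, (3,3) g=5 f=9, (4,1) g=4 f=9, (4,3) g=4 f=9, (6,0) g=1 f=9, (7,1) g=1 f=9, (7,2) g=2 f=9]; closed=[(2,2), (3,2), (4,2), (5,2), (6,1), (6,2)]

step 1: expand (2,2) (f=7, h=2) → closed; open now [(1,2) g=6 f=7, (2,1) g=6 f=9, (3,1) g=5 f=9, (3,3) g=5 f=9, (4,1) g=4 f=9, (4,3) g=4 f=9, (6,0) g=1 f=9, (7,1) g=1 f=9, (7,2) g=2 f=9]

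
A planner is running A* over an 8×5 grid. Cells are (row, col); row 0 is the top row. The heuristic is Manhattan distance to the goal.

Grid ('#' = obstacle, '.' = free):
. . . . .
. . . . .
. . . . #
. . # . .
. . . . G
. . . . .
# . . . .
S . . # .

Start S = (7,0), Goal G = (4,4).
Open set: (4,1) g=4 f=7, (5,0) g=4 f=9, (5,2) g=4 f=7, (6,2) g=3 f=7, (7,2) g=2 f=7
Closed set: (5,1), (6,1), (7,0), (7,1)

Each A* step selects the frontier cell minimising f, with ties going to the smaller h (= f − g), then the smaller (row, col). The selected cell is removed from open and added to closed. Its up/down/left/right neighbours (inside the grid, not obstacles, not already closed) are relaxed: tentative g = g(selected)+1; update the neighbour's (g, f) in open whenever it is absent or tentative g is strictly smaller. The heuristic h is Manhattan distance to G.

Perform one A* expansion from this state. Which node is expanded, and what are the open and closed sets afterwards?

expanded=(4,1); open=[(3,1) g=5 f=9, (4,0) g=5 f=9, (4,2) g=5 f=7, (5,0) g=4 f=9, (5,2) g=4 f=7, (6,2) g=3 f=7, (7,2) g=2 f=7]; closed=[(4,1), (5,1), (6,1), (7,0), (7,1)]

step 1: expand (4,1) (f=7, h=3) → closed; open now [(3,1) g=5 f=9, (4,0) g=5 f=9, (4,2) g=5 f=7, (5,0) g=4 f=9, (5,2) g=4 f=7, (6,2) g=3 f=7, (7,2) g=2 f=7]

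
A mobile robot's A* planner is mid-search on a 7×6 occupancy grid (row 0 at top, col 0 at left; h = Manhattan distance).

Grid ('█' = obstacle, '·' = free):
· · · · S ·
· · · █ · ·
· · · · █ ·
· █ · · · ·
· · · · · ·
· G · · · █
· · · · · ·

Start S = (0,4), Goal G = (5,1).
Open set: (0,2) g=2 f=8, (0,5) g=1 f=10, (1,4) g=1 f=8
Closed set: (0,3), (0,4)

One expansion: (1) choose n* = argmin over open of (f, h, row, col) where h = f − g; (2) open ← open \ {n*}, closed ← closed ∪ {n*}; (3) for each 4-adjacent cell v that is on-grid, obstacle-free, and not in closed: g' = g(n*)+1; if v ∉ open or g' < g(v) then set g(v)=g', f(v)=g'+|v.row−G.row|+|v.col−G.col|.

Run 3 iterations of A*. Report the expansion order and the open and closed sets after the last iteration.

step 1: expand (0,2) (f=8, h=6) → closed; open now [(0,1) g=3 f=8, (0,5) g=1 f=10, (1,2) g=3 f=8, (1,4) g=1 f=8]
step 2: expand (0,1) (f=8, h=5) → closed; open now [(0,0) g=4 f=10, (0,5) g=1 f=10, (1,1) g=4 f=8, (1,2) g=3 f=8, (1,4) g=1 f=8]
step 3: expand (1,1) (f=8, h=4) → closed; open now [(0,0) g=4 f=10, (0,5) g=1 f=10, (1,0) g=5 f=10, (1,2) g=3 f=8, (1,4) g=1 f=8, (2,1) g=5 f=8]

order=[(0,2) → (0,1) → (1,1)]; open=[(0,0) g=4 f=10, (0,5) g=1 f=10, (1,0) g=5 f=10, (1,2) g=3 f=8, (1,4) g=1 f=8, (2,1) g=5 f=8]; closed=[(0,1), (0,2), (0,3), (0,4), (1,1)]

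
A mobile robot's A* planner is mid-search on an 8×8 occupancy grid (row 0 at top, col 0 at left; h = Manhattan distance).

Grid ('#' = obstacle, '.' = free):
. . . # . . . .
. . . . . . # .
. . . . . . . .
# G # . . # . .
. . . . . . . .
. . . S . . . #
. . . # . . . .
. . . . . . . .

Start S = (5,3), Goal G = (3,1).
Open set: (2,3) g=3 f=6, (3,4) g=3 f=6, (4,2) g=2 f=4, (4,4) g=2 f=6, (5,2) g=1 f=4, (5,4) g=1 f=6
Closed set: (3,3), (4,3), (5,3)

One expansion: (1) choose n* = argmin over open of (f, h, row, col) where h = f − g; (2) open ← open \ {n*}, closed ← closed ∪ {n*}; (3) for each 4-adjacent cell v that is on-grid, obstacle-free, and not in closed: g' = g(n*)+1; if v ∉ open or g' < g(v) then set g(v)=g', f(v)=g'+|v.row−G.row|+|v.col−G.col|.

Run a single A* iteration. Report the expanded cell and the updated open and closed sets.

expanded=(4,2); open=[(2,3) g=3 f=6, (3,4) g=3 f=6, (4,1) g=3 f=4, (4,4) g=2 f=6, (5,2) g=1 f=4, (5,4) g=1 f=6]; closed=[(3,3), (4,2), (4,3), (5,3)]

step 1: expand (4,2) (f=4, h=2) → closed; open now [(2,3) g=3 f=6, (3,4) g=3 f=6, (4,1) g=3 f=4, (4,4) g=2 f=6, (5,2) g=1 f=4, (5,4) g=1 f=6]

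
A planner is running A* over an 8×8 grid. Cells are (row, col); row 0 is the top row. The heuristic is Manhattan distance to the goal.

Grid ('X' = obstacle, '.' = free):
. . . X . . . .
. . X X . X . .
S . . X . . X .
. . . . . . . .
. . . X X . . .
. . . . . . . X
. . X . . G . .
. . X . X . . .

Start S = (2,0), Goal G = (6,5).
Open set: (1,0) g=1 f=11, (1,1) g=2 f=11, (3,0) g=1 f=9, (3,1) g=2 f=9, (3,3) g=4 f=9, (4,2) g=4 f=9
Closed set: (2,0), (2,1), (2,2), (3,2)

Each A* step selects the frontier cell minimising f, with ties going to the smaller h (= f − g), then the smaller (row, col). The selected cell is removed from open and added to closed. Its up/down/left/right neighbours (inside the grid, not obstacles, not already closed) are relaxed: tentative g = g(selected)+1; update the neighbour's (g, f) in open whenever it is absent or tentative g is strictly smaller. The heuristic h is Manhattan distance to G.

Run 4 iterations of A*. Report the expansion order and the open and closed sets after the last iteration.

step 1: expand (3,3) (f=9, h=5) → closed; open now [(1,0) g=1 f=11, (1,1) g=2 f=11, (3,0) g=1 f=9, (3,1) g=2 f=9, (3,4) g=5 f=9, (4,2) g=4 f=9]
step 2: expand (3,4) (f=9, h=4) → closed; open now [(1,0) g=1 f=11, (1,1) g=2 f=11, (2,4) g=6 f=11, (3,0) g=1 f=9, (3,1) g=2 f=9, (3,5) g=6 f=9, (4,2) g=4 f=9]
step 3: expand (3,5) (f=9, h=3) → closed; open now [(1,0) g=1 f=11, (1,1) g=2 f=11, (2,4) g=6 f=11, (2,5) g=7 f=11, (3,0) g=1 f=9, (3,1) g=2 f=9, (3,6) g=7 f=11, (4,2) g=4 f=9, (4,5) g=7 f=9]
step 4: expand (4,5) (f=9, h=2) → closed; open now [(1,0) g=1 f=11, (1,1) g=2 f=11, (2,4) g=6 f=11, (2,5) g=7 f=11, (3,0) g=1 f=9, (3,1) g=2 f=9, (3,6) g=7 f=11, (4,2) g=4 f=9, (4,6) g=8 f=11, (5,5) g=8 f=9]

order=[(3,3) → (3,4) → (3,5) → (4,5)]; open=[(1,0) g=1 f=11, (1,1) g=2 f=11, (2,4) g=6 f=11, (2,5) g=7 f=11, (3,0) g=1 f=9, (3,1) g=2 f=9, (3,6) g=7 f=11, (4,2) g=4 f=9, (4,6) g=8 f=11, (5,5) g=8 f=9]; closed=[(2,0), (2,1), (2,2), (3,2), (3,3), (3,4), (3,5), (4,5)]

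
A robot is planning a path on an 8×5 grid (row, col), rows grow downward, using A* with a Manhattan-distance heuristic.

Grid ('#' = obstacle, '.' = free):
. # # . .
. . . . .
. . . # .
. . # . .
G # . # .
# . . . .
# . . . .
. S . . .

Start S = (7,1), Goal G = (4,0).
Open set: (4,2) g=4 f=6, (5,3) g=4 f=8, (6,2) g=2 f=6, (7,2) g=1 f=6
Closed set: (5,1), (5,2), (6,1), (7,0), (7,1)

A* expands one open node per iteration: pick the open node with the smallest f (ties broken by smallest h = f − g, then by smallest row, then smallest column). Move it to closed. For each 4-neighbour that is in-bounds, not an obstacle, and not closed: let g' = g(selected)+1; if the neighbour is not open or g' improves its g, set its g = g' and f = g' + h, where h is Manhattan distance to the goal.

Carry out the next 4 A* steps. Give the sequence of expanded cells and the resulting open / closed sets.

step 1: expand (4,2) (f=6, h=2) → closed; open now [(5,3) g=4 f=8, (6,2) g=2 f=6, (7,2) g=1 f=6]
step 2: expand (6,2) (f=6, h=4) → closed; open now [(5,3) g=4 f=8, (6,3) g=3 f=8, (7,2) g=1 f=6]
step 3: expand (7,2) (f=6, h=5) → closed; open now [(5,3) g=4 f=8, (6,3) g=3 f=8, (7,3) g=2 f=8]
step 4: expand (5,3) (f=8, h=4) → closed; open now [(5,4) g=5 f=10, (6,3) g=3 f=8, (7,3) g=2 f=8]

order=[(4,2) → (6,2) → (7,2) → (5,3)]; open=[(5,4) g=5 f=10, (6,3) g=3 f=8, (7,3) g=2 f=8]; closed=[(4,2), (5,1), (5,2), (5,3), (6,1), (6,2), (7,0), (7,1), (7,2)]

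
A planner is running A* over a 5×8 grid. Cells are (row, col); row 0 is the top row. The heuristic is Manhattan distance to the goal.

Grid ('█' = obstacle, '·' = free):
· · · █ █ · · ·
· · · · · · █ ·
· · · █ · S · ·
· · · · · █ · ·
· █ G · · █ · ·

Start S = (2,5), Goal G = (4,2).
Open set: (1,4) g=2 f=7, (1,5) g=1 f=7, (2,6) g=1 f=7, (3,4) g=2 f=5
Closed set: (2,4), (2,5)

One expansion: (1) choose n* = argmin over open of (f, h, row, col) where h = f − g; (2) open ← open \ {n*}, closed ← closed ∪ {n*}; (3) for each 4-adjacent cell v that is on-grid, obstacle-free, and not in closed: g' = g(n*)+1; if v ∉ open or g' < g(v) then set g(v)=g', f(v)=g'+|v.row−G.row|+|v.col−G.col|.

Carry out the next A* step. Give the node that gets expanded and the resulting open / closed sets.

expanded=(3,4); open=[(1,4) g=2 f=7, (1,5) g=1 f=7, (2,6) g=1 f=7, (3,3) g=3 f=5, (4,4) g=3 f=5]; closed=[(2,4), (2,5), (3,4)]

step 1: expand (3,4) (f=5, h=3) → closed; open now [(1,4) g=2 f=7, (1,5) g=1 f=7, (2,6) g=1 f=7, (3,3) g=3 f=5, (4,4) g=3 f=5]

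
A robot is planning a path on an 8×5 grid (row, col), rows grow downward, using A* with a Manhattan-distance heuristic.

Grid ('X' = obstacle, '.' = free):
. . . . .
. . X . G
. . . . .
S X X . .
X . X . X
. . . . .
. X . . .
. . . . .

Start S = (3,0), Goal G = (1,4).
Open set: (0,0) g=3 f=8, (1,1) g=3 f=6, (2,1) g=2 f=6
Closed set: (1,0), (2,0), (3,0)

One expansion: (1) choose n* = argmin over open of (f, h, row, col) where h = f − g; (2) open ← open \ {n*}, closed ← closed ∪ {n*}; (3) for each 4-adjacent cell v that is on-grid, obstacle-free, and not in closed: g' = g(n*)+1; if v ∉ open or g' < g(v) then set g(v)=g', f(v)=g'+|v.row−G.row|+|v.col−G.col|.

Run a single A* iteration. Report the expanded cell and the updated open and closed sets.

expanded=(1,1); open=[(0,0) g=3 f=8, (0,1) g=4 f=8, (2,1) g=2 f=6]; closed=[(1,0), (1,1), (2,0), (3,0)]

step 1: expand (1,1) (f=6, h=3) → closed; open now [(0,0) g=3 f=8, (0,1) g=4 f=8, (2,1) g=2 f=6]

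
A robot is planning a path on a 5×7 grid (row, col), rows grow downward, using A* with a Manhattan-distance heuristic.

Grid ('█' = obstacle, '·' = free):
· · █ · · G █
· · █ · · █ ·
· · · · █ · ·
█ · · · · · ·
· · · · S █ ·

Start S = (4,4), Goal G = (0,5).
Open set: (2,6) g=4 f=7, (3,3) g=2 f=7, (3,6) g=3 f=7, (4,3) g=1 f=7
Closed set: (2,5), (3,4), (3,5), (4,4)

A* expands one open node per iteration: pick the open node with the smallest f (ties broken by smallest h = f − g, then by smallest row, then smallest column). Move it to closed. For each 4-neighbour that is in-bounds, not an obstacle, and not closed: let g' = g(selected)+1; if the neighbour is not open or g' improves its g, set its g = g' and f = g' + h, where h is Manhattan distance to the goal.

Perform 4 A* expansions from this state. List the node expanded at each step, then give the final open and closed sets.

step 1: expand (2,6) (f=7, h=3) → closed; open now [(1,6) g=5 f=7, (3,3) g=2 f=7, (3,6) g=3 f=7, (4,3) g=1 f=7]
step 2: expand (1,6) (f=7, h=2) → closed; open now [(3,3) g=2 f=7, (3,6) g=3 f=7, (4,3) g=1 f=7]
step 3: expand (3,6) (f=7, h=4) → closed; open now [(3,3) g=2 f=7, (4,3) g=1 f=7, (4,6) g=4 f=9]
step 4: expand (3,3) (f=7, h=5) → closed; open now [(2,3) g=3 f=7, (3,2) g=3 f=9, (4,3) g=1 f=7, (4,6) g=4 f=9]

order=[(2,6) → (1,6) → (3,6) → (3,3)]; open=[(2,3) g=3 f=7, (3,2) g=3 f=9, (4,3) g=1 f=7, (4,6) g=4 f=9]; closed=[(1,6), (2,5), (2,6), (3,3), (3,4), (3,5), (3,6), (4,4)]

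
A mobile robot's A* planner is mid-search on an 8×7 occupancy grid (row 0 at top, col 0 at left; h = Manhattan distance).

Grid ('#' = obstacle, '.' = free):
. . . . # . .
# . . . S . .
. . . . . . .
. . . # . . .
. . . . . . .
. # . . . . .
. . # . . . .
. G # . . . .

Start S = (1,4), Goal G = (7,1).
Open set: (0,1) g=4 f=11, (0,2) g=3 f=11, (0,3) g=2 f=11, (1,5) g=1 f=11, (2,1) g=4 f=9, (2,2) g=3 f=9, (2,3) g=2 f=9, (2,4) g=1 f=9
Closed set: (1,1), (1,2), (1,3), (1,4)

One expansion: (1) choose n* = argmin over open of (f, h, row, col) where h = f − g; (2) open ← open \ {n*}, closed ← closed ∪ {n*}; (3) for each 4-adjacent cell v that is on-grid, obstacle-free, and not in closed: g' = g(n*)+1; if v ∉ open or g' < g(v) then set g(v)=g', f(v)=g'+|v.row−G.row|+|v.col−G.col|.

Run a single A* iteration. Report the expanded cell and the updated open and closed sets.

expanded=(2,1); open=[(0,1) g=4 f=11, (0,2) g=3 f=11, (0,3) g=2 f=11, (1,5) g=1 f=11, (2,0) g=5 f=11, (2,2) g=3 f=9, (2,3) g=2 f=9, (2,4) g=1 f=9, (3,1) g=5 f=9]; closed=[(1,1), (1,2), (1,3), (1,4), (2,1)]

step 1: expand (2,1) (f=9, h=5) → closed; open now [(0,1) g=4 f=11, (0,2) g=3 f=11, (0,3) g=2 f=11, (1,5) g=1 f=11, (2,0) g=5 f=11, (2,2) g=3 f=9, (2,3) g=2 f=9, (2,4) g=1 f=9, (3,1) g=5 f=9]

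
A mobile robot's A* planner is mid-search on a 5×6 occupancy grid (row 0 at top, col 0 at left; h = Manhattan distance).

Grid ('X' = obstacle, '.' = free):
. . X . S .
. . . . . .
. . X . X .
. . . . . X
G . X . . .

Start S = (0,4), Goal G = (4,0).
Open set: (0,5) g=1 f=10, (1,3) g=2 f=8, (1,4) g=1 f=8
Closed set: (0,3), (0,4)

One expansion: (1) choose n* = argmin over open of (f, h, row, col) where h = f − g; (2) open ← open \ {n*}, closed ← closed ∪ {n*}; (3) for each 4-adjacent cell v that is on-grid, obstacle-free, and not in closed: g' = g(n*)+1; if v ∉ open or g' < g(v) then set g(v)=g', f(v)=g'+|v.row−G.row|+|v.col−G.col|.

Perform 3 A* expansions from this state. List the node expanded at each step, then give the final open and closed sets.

order=[(1,3) → (1,2) → (1,1)]; open=[(0,1) g=5 f=10, (0,5) g=1 f=10, (1,0) g=5 f=8, (1,4) g=1 f=8, (2,1) g=5 f=8, (2,3) g=3 f=8]; closed=[(0,3), (0,4), (1,1), (1,2), (1,3)]

step 1: expand (1,3) (f=8, h=6) → closed; open now [(0,5) g=1 f=10, (1,2) g=3 f=8, (1,4) g=1 f=8, (2,3) g=3 f=8]
step 2: expand (1,2) (f=8, h=5) → closed; open now [(0,5) g=1 f=10, (1,1) g=4 f=8, (1,4) g=1 f=8, (2,3) g=3 f=8]
step 3: expand (1,1) (f=8, h=4) → closed; open now [(0,1) g=5 f=10, (0,5) g=1 f=10, (1,0) g=5 f=8, (1,4) g=1 f=8, (2,1) g=5 f=8, (2,3) g=3 f=8]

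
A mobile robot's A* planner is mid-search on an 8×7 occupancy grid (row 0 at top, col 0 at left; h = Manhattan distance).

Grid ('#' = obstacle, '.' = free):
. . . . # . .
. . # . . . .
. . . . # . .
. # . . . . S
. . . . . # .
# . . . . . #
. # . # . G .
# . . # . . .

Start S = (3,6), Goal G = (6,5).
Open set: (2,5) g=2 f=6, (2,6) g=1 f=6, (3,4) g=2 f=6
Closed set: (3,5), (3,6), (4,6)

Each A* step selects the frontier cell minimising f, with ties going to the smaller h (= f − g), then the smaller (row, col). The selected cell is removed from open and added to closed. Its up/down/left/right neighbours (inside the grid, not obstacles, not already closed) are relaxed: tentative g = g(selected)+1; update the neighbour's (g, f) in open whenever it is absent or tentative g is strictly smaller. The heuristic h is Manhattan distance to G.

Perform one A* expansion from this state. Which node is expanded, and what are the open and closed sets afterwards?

expanded=(2,5); open=[(1,5) g=3 f=8, (2,6) g=1 f=6, (3,4) g=2 f=6]; closed=[(2,5), (3,5), (3,6), (4,6)]

step 1: expand (2,5) (f=6, h=4) → closed; open now [(1,5) g=3 f=8, (2,6) g=1 f=6, (3,4) g=2 f=6]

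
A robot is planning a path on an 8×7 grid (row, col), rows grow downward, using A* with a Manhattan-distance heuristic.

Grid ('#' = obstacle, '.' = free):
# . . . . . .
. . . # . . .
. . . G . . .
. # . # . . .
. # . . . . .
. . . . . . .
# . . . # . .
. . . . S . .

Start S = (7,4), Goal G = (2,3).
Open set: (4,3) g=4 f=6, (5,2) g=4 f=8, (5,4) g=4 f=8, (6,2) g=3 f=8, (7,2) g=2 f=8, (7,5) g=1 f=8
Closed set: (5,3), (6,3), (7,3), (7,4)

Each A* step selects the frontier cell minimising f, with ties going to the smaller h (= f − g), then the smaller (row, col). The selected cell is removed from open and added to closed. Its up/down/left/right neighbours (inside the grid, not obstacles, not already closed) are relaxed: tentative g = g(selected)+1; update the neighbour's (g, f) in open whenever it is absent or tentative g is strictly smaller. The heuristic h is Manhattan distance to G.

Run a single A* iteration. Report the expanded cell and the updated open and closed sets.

step 1: expand (4,3) (f=6, h=2) → closed; open now [(4,2) g=5 f=8, (4,4) g=5 f=8, (5,2) g=4 f=8, (5,4) g=4 f=8, (6,2) g=3 f=8, (7,2) g=2 f=8, (7,5) g=1 f=8]

expanded=(4,3); open=[(4,2) g=5 f=8, (4,4) g=5 f=8, (5,2) g=4 f=8, (5,4) g=4 f=8, (6,2) g=3 f=8, (7,2) g=2 f=8, (7,5) g=1 f=8]; closed=[(4,3), (5,3), (6,3), (7,3), (7,4)]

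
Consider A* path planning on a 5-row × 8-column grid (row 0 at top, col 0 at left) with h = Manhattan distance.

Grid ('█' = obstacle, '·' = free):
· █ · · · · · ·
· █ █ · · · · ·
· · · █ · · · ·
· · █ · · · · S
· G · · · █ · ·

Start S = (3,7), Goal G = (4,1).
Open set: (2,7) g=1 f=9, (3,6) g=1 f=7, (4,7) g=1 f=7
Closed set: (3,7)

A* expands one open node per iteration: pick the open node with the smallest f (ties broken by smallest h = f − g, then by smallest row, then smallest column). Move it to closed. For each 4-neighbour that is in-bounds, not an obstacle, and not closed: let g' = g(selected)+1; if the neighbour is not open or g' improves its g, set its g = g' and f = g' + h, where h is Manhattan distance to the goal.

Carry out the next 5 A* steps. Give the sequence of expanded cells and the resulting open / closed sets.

order=[(3,6) → (3,5) → (3,4) → (3,3) → (4,3)]; open=[(2,4) g=4 f=9, (2,5) g=3 f=9, (2,6) g=2 f=9, (2,7) g=1 f=9, (4,2) g=6 f=7, (4,4) g=4 f=7, (4,6) g=2 f=7, (4,7) g=1 f=7]; closed=[(3,3), (3,4), (3,5), (3,6), (3,7), (4,3)]

step 1: expand (3,6) (f=7, h=6) → closed; open now [(2,6) g=2 f=9, (2,7) g=1 f=9, (3,5) g=2 f=7, (4,6) g=2 f=7, (4,7) g=1 f=7]
step 2: expand (3,5) (f=7, h=5) → closed; open now [(2,5) g=3 f=9, (2,6) g=2 f=9, (2,7) g=1 f=9, (3,4) g=3 f=7, (4,6) g=2 f=7, (4,7) g=1 f=7]
step 3: expand (3,4) (f=7, h=4) → closed; open now [(2,4) g=4 f=9, (2,5) g=3 f=9, (2,6) g=2 f=9, (2,7) g=1 f=9, (3,3) g=4 f=7, (4,4) g=4 f=7, (4,6) g=2 f=7, (4,7) g=1 f=7]
step 4: expand (3,3) (f=7, h=3) → closed; open now [(2,4) g=4 f=9, (2,5) g=3 f=9, (2,6) g=2 f=9, (2,7) g=1 f=9, (4,3) g=5 f=7, (4,4) g=4 f=7, (4,6) g=2 f=7, (4,7) g=1 f=7]
step 5: expand (4,3) (f=7, h=2) → closed; open now [(2,4) g=4 f=9, (2,5) g=3 f=9, (2,6) g=2 f=9, (2,7) g=1 f=9, (4,2) g=6 f=7, (4,4) g=4 f=7, (4,6) g=2 f=7, (4,7) g=1 f=7]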